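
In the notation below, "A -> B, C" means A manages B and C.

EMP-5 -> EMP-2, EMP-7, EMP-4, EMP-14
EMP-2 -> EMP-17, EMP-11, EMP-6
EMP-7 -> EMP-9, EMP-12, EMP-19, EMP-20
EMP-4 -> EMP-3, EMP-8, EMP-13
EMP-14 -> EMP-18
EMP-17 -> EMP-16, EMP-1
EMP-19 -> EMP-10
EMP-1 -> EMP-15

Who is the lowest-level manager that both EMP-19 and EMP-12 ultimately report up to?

EMP-7

EMP-19's chain of managers is EMP-7, EMP-5. EMP-12's chain of managers is EMP-7, EMP-5. The first manager that appears in both chains is EMP-7.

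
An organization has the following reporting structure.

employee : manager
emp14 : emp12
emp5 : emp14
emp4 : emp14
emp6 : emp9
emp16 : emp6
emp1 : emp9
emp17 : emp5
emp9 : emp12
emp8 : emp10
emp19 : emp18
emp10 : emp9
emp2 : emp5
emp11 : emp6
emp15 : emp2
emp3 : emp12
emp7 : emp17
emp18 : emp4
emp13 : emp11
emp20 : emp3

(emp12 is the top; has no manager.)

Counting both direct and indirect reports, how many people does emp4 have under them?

emp4 directly manages emp18. Under emp18: emp19 (1). That's 2 in total.

2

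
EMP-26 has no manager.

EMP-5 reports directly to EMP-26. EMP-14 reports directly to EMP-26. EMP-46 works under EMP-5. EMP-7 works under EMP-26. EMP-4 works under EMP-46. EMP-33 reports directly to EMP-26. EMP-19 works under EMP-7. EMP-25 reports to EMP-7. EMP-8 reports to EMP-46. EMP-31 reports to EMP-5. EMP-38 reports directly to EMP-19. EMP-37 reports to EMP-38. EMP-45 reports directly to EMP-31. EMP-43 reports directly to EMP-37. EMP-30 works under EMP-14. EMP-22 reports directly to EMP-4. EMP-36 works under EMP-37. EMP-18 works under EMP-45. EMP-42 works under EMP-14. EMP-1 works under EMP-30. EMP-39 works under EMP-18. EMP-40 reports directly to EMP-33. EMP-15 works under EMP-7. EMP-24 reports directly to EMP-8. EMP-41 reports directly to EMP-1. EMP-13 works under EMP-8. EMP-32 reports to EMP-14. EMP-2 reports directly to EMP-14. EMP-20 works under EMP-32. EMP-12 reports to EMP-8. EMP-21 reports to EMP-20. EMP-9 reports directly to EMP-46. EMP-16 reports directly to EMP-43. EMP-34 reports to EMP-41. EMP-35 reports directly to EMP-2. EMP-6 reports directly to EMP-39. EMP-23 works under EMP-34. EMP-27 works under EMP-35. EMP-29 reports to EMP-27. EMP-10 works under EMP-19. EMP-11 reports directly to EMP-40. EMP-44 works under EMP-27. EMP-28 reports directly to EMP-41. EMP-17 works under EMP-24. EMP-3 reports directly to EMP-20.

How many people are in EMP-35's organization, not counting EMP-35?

EMP-35 directly manages EMP-27. Under EMP-27: EMP-44, EMP-29 (2). That's 3 in total.

3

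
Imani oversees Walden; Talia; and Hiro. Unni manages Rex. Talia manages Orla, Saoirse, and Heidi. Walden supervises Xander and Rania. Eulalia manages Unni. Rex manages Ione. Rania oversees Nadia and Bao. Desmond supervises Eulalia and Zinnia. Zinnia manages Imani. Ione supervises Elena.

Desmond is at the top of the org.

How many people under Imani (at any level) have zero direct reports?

7

The people in Imani's organization with no one reporting to them are Hiro, Saoirse, Heidi, Orla, Bao, Nadia, Xander. That is 7.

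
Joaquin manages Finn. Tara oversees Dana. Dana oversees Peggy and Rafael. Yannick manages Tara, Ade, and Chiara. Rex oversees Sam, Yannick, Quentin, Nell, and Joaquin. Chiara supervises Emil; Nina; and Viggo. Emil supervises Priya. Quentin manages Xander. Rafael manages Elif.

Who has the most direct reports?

Direct-report counts: Rex has 5; Joaquin has 1; Quentin has 1; Yannick has 3; Chiara has 3; Emil has 1; Tara has 1; Dana has 2; Rafael has 1. The largest is 5, held by Rex.

Rex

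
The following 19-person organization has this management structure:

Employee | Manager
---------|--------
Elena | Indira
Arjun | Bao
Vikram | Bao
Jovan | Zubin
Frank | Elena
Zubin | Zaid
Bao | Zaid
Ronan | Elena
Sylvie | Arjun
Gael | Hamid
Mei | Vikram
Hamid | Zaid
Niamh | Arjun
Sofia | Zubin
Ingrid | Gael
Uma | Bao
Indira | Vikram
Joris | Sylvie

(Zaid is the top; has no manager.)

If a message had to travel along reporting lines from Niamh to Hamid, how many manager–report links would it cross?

Niamh is 3 levels below Zaid, and Hamid is 1 level below Zaid (their lowest common manager). The shortest path runs up from Niamh to Zaid and back down to Hamid: 3 + 1 = 4 links.

4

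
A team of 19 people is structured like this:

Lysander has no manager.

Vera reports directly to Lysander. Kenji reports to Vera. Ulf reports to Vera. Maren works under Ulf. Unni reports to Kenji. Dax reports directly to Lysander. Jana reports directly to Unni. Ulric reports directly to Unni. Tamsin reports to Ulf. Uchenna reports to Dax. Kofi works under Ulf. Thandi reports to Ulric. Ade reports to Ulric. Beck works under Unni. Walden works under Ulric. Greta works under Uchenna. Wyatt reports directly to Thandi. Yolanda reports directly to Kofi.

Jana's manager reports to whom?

Jana reports to Unni, and Unni reports to Kenji. So Jana's skip-level manager is Kenji.

Kenji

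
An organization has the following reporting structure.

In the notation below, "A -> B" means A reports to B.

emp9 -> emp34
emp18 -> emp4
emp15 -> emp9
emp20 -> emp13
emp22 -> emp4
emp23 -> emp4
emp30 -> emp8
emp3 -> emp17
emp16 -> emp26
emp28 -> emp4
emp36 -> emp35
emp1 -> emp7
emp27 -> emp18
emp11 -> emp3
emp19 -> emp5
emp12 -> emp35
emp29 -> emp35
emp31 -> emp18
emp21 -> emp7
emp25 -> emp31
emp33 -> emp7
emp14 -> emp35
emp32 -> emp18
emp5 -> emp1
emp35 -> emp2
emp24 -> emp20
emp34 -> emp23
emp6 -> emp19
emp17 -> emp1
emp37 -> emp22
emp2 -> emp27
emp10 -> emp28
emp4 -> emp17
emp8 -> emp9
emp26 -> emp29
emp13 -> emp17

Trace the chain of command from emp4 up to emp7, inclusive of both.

emp4 reports to emp17. emp17 reports to emp1. emp1 reports to emp7. emp7 is at the top.

emp4 -> emp17 -> emp1 -> emp7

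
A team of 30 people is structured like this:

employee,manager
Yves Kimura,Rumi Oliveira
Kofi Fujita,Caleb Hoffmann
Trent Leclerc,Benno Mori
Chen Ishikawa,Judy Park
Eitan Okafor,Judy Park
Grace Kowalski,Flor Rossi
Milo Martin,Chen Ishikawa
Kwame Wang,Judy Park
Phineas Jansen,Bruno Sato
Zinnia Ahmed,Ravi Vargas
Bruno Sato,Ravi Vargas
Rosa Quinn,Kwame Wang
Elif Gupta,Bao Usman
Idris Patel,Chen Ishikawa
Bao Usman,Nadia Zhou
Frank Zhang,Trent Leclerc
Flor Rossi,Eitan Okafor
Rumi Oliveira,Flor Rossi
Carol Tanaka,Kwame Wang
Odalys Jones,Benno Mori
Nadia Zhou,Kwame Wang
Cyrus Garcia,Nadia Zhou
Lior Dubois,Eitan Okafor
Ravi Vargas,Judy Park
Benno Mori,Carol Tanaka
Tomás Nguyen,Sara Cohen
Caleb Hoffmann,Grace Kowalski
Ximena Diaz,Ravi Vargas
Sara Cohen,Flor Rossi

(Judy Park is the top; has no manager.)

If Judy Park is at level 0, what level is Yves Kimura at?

4

Chain from Yves Kimura up to Judy Park: Yves Kimura → Rumi Oliveira → Flor Rossi → Eitan Okafor → Judy Park. That is 4 steps up, so Yves Kimura is 4 levels below Judy Park.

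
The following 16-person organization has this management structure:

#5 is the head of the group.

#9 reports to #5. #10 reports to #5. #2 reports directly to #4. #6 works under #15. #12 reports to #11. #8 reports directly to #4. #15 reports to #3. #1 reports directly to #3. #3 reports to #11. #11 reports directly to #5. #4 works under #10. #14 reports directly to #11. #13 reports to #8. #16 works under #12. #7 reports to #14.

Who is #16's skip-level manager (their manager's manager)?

#16 reports to #12, and #12 reports to #11. So #16's skip-level manager is #11.

#11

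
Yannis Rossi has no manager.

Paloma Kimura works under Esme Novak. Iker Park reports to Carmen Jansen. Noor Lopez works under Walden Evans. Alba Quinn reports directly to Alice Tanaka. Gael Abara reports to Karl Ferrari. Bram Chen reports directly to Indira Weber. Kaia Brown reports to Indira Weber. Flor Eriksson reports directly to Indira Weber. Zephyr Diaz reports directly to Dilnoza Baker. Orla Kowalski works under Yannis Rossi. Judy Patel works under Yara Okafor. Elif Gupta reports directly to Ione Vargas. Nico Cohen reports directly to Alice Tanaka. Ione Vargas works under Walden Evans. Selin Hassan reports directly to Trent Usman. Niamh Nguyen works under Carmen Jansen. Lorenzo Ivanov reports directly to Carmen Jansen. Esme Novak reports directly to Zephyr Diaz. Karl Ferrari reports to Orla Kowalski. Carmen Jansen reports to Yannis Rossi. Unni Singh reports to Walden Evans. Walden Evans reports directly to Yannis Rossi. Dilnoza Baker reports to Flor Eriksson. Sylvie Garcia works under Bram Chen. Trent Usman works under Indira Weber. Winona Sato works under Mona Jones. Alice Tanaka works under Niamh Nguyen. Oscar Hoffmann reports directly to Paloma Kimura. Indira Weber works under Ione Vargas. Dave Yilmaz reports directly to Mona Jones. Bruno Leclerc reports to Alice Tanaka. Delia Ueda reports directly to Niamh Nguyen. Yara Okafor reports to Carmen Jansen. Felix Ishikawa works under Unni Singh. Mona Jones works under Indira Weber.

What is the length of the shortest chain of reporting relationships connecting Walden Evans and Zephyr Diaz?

Zephyr Diaz is in Walden Evans's organization: the chain from Zephyr Diaz up to Walden Evans is Zephyr Diaz → Dilnoza Baker → Flor Eriksson → Indira Weber → Ione Vargas → Walden Evans, which is 5 links.

5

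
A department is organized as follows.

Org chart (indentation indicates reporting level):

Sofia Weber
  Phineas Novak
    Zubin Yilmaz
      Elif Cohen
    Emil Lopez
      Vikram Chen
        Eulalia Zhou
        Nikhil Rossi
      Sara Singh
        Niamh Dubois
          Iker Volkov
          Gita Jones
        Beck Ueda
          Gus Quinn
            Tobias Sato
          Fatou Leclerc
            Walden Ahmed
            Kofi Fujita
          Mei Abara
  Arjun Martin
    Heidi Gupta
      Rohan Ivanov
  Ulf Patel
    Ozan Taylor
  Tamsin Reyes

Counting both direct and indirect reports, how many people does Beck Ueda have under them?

6

Beck Ueda directly manages Gus Quinn, Fatou Leclerc, Mei Abara. Under Gus Quinn: Tobias Sato (1). Under Fatou Leclerc: Kofi Fujita, Walden Ahmed (2). Mei Abara has no reports. So Beck Ueda's organization is 3 direct reports plus everyone under them: 2 + 3 + 1 = 6.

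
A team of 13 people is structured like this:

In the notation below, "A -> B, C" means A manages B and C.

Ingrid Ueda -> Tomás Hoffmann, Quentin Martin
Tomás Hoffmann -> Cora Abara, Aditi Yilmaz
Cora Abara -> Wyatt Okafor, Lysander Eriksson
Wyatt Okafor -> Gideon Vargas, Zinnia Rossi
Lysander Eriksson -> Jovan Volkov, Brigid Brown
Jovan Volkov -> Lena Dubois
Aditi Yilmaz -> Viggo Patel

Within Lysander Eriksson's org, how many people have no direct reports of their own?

The people in Lysander Eriksson's organization with no one reporting to them are Brigid Brown, Lena Dubois. That is 2.

2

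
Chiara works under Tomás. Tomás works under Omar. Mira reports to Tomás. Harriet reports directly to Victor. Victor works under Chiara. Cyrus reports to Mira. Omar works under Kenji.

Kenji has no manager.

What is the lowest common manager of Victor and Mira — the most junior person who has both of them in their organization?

Tomás

Victor's chain of managers is Chiara, Tomás, Omar, Kenji. Mira's chain of managers is Tomás, Omar, Kenji. The first manager that appears in both chains is Tomás.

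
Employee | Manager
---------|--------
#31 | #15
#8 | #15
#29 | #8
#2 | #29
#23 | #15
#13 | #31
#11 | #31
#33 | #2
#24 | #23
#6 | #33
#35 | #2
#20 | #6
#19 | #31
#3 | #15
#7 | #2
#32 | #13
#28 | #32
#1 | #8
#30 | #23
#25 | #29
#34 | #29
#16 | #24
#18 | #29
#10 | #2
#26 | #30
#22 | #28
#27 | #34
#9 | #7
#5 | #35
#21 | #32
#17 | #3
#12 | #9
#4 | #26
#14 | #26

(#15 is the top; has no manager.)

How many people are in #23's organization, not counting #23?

6

#23 directly manages #24, #30. Under #24: #16 (1). Under #30: #26, #14, #4 (3). So #23's organization is 2 direct reports plus everyone under them: 2 + 4 = 6.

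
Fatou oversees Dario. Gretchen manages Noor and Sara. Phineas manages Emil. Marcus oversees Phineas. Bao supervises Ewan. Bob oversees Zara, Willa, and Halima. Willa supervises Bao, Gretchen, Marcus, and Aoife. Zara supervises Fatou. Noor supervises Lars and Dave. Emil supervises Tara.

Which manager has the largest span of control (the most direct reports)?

Willa

Direct-report counts: Bob has 3; Willa has 4; Marcus has 1; Phineas has 1; Emil has 1; Gretchen has 2; Noor has 2; Bao has 1; Zara has 1; Fatou has 1. The largest is 4, held by Willa.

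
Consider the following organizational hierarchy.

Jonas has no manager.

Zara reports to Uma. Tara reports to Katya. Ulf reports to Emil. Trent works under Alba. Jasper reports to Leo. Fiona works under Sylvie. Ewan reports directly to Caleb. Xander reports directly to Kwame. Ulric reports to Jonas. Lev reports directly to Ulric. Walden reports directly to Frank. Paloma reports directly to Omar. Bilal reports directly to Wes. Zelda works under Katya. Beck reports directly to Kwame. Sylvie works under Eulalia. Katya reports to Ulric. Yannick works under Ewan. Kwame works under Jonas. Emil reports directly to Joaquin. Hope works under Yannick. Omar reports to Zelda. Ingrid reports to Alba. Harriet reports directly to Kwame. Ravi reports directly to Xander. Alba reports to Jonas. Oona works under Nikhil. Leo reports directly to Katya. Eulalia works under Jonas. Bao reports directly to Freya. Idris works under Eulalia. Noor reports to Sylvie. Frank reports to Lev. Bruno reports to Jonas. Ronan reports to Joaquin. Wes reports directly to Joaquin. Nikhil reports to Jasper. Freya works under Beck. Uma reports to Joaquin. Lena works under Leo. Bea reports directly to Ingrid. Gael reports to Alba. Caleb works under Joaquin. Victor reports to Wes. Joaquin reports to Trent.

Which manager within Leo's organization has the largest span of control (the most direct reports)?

Leo

Direct-report counts within Leo's organization: Leo has 2; Jasper has 1; Nikhil has 1. The largest is 2, held by Leo.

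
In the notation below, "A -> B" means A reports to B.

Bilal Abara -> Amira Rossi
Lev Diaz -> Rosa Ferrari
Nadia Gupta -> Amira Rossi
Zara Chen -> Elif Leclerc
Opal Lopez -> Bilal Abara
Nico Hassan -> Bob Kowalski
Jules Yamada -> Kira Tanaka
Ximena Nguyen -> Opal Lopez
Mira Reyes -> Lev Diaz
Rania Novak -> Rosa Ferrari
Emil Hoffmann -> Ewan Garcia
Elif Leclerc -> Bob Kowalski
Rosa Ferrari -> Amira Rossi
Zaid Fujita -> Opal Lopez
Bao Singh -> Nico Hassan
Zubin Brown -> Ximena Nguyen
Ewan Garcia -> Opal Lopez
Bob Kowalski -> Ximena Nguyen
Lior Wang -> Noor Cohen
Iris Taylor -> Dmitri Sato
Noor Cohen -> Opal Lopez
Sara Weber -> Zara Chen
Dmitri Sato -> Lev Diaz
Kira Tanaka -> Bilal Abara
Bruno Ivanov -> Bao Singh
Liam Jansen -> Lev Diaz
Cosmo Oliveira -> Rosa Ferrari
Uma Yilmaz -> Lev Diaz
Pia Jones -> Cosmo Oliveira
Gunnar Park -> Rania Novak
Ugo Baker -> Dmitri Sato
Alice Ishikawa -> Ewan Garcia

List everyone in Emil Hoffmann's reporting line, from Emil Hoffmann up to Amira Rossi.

Emil Hoffmann -> Ewan Garcia -> Opal Lopez -> Bilal Abara -> Amira Rossi

Emil Hoffmann reports to Ewan Garcia. Ewan Garcia reports to Opal Lopez. Opal Lopez reports to Bilal Abara. Bilal Abara reports to Amira Rossi. Amira Rossi is at the top.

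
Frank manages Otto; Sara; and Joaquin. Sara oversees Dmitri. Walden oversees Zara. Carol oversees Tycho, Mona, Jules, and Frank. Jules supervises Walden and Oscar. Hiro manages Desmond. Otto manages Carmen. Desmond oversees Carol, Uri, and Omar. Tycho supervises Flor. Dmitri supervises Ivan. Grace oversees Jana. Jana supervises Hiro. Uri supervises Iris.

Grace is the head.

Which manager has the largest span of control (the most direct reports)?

Carol

Direct-report counts: Grace has 1; Jana has 1; Hiro has 1; Desmond has 3; Uri has 1; Carol has 4; Jules has 2; Walden has 1; Tycho has 1; Frank has 3; Sara has 1; Dmitri has 1; Otto has 1. The largest is 4, held by Carol.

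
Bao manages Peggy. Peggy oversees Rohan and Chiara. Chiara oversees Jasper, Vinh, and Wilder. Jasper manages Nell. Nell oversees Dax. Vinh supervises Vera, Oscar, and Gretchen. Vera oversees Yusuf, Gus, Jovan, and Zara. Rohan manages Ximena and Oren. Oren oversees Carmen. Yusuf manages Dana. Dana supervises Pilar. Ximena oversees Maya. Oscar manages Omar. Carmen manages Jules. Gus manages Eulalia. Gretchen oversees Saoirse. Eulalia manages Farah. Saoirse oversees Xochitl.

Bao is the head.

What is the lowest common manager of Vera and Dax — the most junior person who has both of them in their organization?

Chiara

Vera's chain of managers is Vinh, Chiara, Peggy, Bao. Dax's chain of managers is Nell, Jasper, Chiara, Peggy, Bao. The first manager that appears in both chains is Chiara.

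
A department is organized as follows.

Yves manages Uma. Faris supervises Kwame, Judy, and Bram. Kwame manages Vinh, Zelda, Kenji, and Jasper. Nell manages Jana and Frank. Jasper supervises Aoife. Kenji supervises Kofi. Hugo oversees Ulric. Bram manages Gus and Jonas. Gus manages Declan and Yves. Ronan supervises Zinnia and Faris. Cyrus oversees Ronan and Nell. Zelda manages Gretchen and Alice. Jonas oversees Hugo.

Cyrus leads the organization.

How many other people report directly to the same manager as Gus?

Gus reports to Bram. Bram's other direct reports are Jonas — 1 peer.

1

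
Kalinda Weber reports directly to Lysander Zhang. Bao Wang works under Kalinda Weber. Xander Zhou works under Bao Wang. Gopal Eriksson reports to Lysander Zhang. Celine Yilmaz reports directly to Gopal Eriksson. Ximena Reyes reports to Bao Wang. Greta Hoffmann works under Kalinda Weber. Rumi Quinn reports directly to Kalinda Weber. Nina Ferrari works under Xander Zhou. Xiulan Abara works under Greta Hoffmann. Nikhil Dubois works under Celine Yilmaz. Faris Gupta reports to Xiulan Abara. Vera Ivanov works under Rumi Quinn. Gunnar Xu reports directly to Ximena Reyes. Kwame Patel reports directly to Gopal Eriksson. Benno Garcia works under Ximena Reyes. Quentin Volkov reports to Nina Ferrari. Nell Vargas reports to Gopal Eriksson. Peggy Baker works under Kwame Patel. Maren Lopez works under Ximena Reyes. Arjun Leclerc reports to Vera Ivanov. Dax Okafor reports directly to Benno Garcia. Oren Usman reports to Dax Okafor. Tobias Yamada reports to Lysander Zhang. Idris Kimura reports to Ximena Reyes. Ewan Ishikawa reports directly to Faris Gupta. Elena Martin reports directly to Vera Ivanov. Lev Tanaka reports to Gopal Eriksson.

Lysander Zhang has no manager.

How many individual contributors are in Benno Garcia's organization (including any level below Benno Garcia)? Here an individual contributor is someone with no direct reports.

1

The only person in Benno Garcia's organization with no one reporting to them is Oren Usman. That is 1.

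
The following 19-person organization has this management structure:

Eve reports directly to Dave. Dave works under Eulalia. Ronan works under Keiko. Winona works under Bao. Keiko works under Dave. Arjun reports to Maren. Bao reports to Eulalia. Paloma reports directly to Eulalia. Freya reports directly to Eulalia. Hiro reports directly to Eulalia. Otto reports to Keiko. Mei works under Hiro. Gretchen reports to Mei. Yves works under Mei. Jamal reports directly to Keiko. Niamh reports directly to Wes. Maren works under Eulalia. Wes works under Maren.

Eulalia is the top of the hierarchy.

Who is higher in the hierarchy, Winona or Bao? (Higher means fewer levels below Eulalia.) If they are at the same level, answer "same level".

Bao

Winona is 2 levels below Eulalia; Bao is 1. Bao is higher.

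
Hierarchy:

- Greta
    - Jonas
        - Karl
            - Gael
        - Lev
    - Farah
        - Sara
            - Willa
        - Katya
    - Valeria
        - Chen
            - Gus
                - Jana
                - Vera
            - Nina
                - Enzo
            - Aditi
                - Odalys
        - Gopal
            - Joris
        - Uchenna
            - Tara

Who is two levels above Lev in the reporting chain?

Greta

Lev reports to Jonas, and Jonas reports to Greta. So Lev's skip-level manager is Greta.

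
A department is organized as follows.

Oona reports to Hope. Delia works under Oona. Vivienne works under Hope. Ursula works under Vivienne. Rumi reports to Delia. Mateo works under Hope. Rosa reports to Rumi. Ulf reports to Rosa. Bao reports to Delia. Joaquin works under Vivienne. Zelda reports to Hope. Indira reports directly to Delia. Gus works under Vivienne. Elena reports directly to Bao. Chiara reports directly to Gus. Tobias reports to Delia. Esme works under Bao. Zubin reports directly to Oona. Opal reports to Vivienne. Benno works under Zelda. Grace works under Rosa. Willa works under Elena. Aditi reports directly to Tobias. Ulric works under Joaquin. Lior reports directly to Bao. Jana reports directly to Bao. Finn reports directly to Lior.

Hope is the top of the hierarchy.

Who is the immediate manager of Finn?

Finn reports directly to Lior.

Lior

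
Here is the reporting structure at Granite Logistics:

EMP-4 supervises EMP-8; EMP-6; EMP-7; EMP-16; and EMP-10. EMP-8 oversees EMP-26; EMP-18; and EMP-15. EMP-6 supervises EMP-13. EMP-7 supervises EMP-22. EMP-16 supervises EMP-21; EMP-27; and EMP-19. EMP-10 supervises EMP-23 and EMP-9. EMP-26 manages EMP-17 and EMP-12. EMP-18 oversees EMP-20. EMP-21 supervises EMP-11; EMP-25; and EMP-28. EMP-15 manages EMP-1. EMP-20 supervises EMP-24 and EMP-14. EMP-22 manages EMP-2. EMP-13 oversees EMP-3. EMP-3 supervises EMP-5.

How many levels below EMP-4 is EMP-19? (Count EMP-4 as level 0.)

Chain from EMP-19 up to EMP-4: EMP-19 → EMP-16 → EMP-4. That is 2 steps up, so EMP-19 is 2 levels below EMP-4.

2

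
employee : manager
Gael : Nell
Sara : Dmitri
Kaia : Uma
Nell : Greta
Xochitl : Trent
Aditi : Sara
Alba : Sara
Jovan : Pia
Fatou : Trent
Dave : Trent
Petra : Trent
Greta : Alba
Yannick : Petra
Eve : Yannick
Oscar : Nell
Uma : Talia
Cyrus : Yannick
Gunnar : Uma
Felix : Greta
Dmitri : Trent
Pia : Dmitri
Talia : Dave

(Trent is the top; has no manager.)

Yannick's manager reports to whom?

Trent

Yannick reports to Petra, and Petra reports to Trent. So Yannick's skip-level manager is Trent.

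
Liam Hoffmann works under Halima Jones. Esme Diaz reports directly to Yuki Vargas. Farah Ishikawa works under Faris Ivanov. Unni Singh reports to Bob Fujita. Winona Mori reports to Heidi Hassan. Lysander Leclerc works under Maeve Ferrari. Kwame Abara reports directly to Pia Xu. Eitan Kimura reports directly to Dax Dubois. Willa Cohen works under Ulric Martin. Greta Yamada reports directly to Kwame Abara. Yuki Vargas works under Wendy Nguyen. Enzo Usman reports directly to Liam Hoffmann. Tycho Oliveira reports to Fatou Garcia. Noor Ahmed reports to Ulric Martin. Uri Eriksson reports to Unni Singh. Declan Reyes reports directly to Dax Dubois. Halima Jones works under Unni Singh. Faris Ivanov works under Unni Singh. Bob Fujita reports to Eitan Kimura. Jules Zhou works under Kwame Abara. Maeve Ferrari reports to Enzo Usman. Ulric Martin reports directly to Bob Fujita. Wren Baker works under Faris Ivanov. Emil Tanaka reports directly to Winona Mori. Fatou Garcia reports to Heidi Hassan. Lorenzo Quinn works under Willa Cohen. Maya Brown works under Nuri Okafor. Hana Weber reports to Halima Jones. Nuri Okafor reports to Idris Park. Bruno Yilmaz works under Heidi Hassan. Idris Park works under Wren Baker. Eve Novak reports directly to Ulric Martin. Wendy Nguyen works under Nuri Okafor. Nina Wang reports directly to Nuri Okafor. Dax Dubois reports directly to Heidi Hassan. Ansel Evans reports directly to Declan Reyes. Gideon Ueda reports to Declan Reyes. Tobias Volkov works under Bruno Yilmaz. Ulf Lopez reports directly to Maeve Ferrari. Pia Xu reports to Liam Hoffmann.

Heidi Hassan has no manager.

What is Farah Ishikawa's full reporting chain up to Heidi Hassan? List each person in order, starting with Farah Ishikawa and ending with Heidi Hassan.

Farah Ishikawa -> Faris Ivanov -> Unni Singh -> Bob Fujita -> Eitan Kimura -> Dax Dubois -> Heidi Hassan

Farah Ishikawa reports to Faris Ivanov. Faris Ivanov reports to Unni Singh. Unni Singh reports to Bob Fujita. Bob Fujita reports to Eitan Kimura. Eitan Kimura reports to Dax Dubois. Dax Dubois reports to Heidi Hassan. Heidi Hassan is at the top.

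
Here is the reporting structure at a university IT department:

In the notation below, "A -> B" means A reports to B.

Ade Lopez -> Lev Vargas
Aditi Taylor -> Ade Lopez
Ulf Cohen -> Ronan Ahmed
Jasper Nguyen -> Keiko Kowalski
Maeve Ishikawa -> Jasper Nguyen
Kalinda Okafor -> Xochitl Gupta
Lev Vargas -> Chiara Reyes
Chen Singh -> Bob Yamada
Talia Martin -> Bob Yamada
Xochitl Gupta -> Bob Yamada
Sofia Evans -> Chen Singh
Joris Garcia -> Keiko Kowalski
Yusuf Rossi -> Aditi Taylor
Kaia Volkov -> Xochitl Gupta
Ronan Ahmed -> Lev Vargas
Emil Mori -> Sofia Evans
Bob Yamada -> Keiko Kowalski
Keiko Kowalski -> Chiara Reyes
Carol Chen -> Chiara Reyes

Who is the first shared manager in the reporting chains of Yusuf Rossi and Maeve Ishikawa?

Yusuf Rossi's chain of managers is Aditi Taylor, Ade Lopez, Lev Vargas, Chiara Reyes. Maeve Ishikawa's chain of managers is Jasper Nguyen, Keiko Kowalski, Chiara Reyes. The first manager that appears in both chains is Chiara Reyes.

Chiara Reyes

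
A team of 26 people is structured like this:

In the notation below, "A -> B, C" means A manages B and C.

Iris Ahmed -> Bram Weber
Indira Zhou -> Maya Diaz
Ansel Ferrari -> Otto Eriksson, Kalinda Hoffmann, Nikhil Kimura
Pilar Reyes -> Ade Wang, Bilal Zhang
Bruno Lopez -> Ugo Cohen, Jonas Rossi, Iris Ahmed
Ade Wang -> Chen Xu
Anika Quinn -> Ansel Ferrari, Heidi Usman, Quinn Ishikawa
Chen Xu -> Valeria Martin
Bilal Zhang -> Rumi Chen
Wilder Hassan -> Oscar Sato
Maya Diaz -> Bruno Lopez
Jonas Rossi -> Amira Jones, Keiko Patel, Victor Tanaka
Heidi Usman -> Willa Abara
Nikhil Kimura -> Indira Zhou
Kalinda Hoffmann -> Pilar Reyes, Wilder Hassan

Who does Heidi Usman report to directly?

Heidi Usman reports directly to Anika Quinn.

Anika Quinn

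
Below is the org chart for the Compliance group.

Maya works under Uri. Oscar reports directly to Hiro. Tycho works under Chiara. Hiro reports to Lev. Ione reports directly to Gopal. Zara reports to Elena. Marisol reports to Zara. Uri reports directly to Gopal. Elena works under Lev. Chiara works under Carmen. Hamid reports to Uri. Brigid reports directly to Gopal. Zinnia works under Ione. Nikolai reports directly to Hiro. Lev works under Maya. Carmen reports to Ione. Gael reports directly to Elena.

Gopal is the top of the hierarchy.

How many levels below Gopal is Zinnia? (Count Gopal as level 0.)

Chain from Zinnia up to Gopal: Zinnia → Ione → Gopal. That is 2 steps up, so Zinnia is 2 levels below Gopal.

2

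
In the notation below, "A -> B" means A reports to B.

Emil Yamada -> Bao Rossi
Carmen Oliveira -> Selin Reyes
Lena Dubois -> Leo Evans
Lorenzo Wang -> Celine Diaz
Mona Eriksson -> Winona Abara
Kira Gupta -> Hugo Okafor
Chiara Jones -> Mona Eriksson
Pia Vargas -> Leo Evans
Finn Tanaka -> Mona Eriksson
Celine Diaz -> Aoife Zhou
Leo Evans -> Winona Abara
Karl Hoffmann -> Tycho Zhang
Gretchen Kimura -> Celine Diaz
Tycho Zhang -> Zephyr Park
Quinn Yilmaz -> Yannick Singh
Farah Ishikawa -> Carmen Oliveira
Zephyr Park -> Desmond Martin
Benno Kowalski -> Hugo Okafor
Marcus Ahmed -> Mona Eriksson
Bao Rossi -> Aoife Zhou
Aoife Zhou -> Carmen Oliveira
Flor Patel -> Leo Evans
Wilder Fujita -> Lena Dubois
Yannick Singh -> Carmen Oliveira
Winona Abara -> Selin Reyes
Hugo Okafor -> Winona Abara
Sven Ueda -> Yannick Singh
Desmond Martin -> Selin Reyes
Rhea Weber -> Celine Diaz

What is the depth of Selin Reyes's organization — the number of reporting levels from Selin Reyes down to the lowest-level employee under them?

The longest chain under Selin Reyes runs Selin Reyes → Desmond Martin → Zephyr Park → Tycho Zhang → Karl Hoffmann, which is 4 levels below Selin Reyes.

4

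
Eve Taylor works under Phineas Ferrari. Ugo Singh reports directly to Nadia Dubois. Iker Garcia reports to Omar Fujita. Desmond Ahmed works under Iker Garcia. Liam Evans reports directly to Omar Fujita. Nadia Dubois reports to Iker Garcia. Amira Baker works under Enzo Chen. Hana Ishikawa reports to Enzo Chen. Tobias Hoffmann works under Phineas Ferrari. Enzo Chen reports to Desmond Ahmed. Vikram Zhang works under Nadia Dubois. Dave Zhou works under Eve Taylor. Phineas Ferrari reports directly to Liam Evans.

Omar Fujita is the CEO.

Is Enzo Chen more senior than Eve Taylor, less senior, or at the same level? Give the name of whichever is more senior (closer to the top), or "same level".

Both Enzo Chen and Eve Taylor are 3 levels below Omar Fujita.

same level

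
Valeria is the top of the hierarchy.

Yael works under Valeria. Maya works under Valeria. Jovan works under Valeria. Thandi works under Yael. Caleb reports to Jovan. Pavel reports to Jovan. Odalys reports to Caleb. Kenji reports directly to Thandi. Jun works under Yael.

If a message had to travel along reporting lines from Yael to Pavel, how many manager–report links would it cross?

Yael is 1 level below Valeria, and Pavel is 2 levels below Valeria (their lowest common manager). The shortest path runs up from Yael to Valeria and back down to Pavel: 1 + 2 = 3 links.

3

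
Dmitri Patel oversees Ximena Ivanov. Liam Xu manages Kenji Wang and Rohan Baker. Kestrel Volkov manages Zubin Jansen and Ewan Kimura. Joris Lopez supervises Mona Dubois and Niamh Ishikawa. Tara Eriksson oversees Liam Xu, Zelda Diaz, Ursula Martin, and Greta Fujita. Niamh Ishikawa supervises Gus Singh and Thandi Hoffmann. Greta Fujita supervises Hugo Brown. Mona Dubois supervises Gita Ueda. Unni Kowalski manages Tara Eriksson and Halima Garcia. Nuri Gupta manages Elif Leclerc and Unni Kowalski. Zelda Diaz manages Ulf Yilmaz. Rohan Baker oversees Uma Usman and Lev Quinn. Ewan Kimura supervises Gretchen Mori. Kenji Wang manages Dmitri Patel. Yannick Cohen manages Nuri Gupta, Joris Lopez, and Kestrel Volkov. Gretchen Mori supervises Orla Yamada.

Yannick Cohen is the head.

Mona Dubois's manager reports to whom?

Mona Dubois reports to Joris Lopez, and Joris Lopez reports to Yannick Cohen. So Mona Dubois's skip-level manager is Yannick Cohen.

Yannick Cohen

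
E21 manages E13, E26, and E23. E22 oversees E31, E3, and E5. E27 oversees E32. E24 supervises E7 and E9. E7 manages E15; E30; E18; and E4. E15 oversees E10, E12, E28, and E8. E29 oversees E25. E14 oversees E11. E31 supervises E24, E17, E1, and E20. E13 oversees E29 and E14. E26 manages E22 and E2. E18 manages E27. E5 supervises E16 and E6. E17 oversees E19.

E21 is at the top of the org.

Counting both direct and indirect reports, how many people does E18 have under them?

E18 directly manages E27. Under E27: E32 (1). That's 2 in total.

2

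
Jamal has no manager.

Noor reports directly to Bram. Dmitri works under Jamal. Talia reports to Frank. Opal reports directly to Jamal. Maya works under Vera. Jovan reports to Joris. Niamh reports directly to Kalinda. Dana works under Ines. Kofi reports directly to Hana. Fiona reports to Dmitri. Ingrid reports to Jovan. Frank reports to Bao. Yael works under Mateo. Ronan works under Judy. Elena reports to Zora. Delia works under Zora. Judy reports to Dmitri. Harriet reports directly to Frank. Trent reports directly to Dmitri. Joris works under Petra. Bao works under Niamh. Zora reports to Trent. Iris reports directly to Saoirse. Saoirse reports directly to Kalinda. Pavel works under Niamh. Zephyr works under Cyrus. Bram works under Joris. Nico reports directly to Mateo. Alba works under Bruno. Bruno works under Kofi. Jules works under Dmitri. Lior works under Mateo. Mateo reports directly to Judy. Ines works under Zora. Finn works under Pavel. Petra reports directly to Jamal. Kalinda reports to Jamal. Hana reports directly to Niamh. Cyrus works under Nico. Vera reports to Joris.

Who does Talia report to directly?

Talia reports directly to Frank.

Frank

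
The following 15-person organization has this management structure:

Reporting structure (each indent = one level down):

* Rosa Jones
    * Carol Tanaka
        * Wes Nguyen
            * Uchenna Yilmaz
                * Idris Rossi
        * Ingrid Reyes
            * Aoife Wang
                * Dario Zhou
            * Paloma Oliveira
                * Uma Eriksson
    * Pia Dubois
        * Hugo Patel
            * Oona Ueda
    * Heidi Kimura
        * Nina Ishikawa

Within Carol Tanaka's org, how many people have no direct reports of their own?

The people in Carol Tanaka's organization with no one reporting to them are Uma Eriksson, Dario Zhou, Idris Rossi. That is 3.

3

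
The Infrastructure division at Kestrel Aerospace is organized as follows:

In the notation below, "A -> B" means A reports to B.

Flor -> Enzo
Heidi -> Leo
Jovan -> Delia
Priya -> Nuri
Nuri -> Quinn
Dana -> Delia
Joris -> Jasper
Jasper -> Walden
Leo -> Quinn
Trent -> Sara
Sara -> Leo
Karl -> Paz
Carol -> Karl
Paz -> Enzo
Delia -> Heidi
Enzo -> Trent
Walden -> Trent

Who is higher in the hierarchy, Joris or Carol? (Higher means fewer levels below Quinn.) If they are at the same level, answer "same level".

Joris is 6 levels below Quinn; Carol is 7. Joris is higher.

Joris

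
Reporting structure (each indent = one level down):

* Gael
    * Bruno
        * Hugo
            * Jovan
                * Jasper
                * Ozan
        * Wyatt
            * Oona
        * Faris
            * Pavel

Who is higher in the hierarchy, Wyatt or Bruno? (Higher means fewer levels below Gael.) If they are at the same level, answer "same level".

Wyatt is 2 levels below Gael; Bruno is 1. Bruno is higher.

Bruno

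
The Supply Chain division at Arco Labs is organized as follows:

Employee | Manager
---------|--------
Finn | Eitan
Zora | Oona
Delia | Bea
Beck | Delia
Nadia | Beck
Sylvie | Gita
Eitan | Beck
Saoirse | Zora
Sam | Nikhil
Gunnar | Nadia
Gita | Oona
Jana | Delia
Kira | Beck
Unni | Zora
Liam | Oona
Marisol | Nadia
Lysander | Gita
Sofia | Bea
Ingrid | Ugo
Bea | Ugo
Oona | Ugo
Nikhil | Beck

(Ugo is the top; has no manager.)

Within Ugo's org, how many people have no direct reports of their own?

The people in Ugo's organization with no one reporting to them are Ingrid, Liam, Lysander, Sylvie, Unni, Saoirse, Sofia, Jana, Finn, Kira, Sam, Marisol, Gunnar. That is 13.

13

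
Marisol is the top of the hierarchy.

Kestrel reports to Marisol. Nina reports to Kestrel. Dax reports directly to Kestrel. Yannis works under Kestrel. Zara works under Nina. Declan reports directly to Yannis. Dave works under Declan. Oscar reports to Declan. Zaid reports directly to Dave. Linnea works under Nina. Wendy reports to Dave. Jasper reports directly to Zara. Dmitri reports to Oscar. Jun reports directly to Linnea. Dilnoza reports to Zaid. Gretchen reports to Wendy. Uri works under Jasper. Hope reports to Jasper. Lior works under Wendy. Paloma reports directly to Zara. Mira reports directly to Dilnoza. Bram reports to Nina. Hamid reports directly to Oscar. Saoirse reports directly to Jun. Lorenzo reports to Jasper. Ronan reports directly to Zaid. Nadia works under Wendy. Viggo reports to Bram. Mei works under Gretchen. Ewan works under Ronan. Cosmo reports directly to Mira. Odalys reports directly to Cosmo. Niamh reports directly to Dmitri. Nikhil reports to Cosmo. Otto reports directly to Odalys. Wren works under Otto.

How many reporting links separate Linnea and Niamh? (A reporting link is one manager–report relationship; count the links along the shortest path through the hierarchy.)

7

Linnea is 2 levels below Kestrel, and Niamh is 5 levels below Kestrel (their lowest common manager). The shortest path runs up from Linnea to Kestrel and back down to Niamh: 2 + 5 = 7 links.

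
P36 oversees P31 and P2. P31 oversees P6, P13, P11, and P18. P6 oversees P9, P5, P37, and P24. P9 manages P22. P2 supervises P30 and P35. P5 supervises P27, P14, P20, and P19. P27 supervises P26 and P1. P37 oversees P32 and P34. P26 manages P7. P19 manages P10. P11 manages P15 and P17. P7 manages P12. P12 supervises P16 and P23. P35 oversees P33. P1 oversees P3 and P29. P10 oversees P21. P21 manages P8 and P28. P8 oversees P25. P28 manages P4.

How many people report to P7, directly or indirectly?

P7 directly manages P12. Under P12: P23, P16 (2). That's 3 in total.

3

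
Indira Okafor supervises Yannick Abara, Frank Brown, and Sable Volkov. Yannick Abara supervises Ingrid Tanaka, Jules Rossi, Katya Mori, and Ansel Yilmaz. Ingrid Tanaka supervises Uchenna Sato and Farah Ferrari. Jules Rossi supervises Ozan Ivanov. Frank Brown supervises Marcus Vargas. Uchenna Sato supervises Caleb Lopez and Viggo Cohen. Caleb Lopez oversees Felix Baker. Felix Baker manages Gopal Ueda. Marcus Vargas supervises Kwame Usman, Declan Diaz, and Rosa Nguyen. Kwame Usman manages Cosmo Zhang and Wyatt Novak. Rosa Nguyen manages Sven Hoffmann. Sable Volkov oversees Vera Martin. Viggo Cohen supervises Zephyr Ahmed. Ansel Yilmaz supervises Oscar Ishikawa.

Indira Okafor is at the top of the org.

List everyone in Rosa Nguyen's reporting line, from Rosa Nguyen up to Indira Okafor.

Rosa Nguyen reports to Marcus Vargas. Marcus Vargas reports to Frank Brown. Frank Brown reports to Indira Okafor. Indira Okafor is at the top.

Rosa Nguyen -> Marcus Vargas -> Frank Brown -> Indira Okafor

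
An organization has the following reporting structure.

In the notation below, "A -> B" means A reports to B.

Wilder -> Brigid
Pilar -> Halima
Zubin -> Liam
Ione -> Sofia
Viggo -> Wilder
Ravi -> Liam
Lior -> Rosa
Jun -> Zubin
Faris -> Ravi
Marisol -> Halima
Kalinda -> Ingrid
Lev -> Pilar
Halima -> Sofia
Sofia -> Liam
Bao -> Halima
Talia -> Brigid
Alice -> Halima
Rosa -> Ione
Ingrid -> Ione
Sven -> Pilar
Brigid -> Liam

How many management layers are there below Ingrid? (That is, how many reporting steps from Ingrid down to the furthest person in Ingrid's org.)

1

The longest chain under Ingrid runs Ingrid → Kalinda, which is 1 level below Ingrid.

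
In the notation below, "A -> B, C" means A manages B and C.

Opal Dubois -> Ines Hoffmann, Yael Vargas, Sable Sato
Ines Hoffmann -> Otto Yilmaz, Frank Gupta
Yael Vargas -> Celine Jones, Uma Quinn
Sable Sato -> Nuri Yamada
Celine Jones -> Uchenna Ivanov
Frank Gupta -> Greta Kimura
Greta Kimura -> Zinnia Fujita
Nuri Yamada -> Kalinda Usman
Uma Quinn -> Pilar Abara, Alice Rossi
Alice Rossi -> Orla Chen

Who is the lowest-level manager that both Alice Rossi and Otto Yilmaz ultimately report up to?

Alice Rossi's chain of managers is Uma Quinn, Yael Vargas, Opal Dubois. Otto Yilmaz's chain of managers is Ines Hoffmann, Opal Dubois. The first manager that appears in both chains is Opal Dubois.

Opal Dubois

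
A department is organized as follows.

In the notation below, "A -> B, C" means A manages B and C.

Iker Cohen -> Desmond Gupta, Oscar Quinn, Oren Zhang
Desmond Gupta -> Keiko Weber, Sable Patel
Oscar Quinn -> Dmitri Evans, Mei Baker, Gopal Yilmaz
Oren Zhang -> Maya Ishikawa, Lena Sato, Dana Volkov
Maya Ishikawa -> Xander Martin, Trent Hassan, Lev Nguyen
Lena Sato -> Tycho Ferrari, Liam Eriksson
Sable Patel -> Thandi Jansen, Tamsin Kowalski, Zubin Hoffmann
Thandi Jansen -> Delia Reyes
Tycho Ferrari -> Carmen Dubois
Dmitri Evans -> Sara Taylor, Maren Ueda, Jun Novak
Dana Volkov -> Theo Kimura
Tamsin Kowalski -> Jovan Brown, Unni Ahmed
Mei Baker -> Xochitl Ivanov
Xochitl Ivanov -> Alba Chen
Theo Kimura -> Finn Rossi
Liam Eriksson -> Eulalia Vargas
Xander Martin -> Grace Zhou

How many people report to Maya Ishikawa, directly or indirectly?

Maya Ishikawa directly manages Xander Martin, Trent Hassan, Lev Nguyen. Under Xander Martin: Grace Zhou (1). Trent Hassan has no reports. Lev Nguyen has no reports. So Maya Ishikawa's organization is 3 direct reports plus everyone under them: 2 + 1 + 1 = 4.

4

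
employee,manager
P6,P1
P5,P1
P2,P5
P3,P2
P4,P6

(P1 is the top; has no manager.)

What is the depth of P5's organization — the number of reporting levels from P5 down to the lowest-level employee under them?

The longest chain under P5 runs P5 → P2 → P3, which is 2 levels below P5.

2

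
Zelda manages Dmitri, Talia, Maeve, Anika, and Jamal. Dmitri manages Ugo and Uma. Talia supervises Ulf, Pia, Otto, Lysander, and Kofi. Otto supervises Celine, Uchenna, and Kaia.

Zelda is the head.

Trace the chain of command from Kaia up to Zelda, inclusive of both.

Kaia -> Otto -> Talia -> Zelda

Kaia reports to Otto. Otto reports to Talia. Talia reports to Zelda. Zelda is at the top.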